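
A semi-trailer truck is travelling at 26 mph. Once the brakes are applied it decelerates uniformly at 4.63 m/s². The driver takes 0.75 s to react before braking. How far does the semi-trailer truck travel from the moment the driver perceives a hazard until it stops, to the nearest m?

Total stopping distance ≈ 23 m

26 mph × 0.44704 = 11.6230 m/s.
Reaction distance = v·t_r = 11.6230 × 0.75 = 8.717 m.
Braking distance = v²/(2a) = 11.6230² / (2 × 4.630) = 135.094 / 9.260 = 14.589 m.
Total = 8.717 + 14.589 = 23.306 m.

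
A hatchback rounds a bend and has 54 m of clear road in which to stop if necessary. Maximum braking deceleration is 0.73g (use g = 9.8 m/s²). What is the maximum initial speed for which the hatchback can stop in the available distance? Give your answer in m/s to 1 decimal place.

a = 0.73 × 9.8 = 7.154 m/s².
v²/(2a) = d ⇒ v = √(2 × 7.154 × 54) = √772.63 = 27.7962 m/s.

Maximum speed ≈ 27.8 m/s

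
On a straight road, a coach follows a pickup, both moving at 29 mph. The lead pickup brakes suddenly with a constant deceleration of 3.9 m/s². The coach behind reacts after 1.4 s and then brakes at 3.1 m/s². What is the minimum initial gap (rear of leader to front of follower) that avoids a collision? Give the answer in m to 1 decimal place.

Minimum gap ≈ 23.7 m

29 mph × 0.44704 = 12.9642 m/s.
Leader travels v²/(2a_L) = 168.070 / 7.800 = 21.547 m before stopping.
Follower covers v·t_r = 12.9642 × 1.4 = 18.150 m while reacting, then v²/(2a_F) = 168.070 / 6.200 = 27.108 m while braking, for a total of 18.150 + 27.108 = 45.258 m.
Since a_F ≤ a_L and the follower starts braking later, the follower is never slower than the leader, so the closest approach is when both have stopped.
Minimum gap = 45.258 − 21.547 = 23.711 m.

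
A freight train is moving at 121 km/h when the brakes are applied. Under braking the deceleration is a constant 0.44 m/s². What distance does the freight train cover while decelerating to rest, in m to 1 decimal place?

121 km/h ÷ 3.6 = 33.6111 m/s.
Braking distance = v²/(2a) = 33.6111² / (2 × 0.440) = 1129.706 / 0.880 = 1283.757 m.

Braking distance ≈ 1283.8 m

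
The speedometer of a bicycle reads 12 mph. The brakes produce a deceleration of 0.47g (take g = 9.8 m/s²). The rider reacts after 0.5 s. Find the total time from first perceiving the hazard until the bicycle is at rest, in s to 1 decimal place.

12 mph × 0.44704 = 5.3645 m/s.
a = 0.47 × 9.8 = 4.606 m/s².
Braking time = v/a = 5.3645 / 4.606 = 1.165 s.
Total = 0.5 + 1.165 = 1.665 s.

Total time ≈ 1.7 s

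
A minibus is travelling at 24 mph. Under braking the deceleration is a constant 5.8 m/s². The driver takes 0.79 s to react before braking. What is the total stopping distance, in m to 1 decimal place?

24 mph × 0.44704 = 10.7290 m/s.
Reaction distance = v·t_r = 10.7290 × 0.79 = 8.476 m.
Braking distance = v²/(2a) = 10.7290² / (2 × 5.800) = 115.111 / 11.600 = 9.923 m.
Total = 8.476 + 9.923 = 18.399 m.

Total stopping distance ≈ 18.4 m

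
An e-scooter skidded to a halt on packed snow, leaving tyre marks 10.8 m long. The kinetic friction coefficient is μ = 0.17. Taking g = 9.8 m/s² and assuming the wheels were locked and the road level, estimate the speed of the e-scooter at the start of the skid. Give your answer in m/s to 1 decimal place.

Initial speed ≈ 6.0 m/s

Deceleration a = μg = 0.17 × 9.8 = 1.666 m/s².
v = √(2a·d) = √(2 × 1.666 × 10.8) = √35.986 = 5.9988 m/s.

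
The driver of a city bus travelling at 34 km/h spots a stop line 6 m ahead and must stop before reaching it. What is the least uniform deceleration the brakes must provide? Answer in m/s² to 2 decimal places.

34 km/h ÷ 3.6 = 9.4444 m/s.
v² = 2a·d ⇒ a = v²/(2d) = 9.4444² / (2 × 6.000) = 89.197 / 12.000 = 7.4331 m/s².

Required deceleration ≈ 7.43 m/s²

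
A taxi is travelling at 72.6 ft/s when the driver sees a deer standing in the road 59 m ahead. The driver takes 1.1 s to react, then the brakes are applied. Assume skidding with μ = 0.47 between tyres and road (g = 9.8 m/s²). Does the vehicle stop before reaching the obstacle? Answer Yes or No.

No

72.6 ft/s × 0.3048 = 22.1285 m/s.
a = μg = 0.47 × 9.8 = 4.606 m/s².
Reaction distance = 22.1285 × 1.1 = 24.341 m.
Braking distance = v²/(2a) = 489.671 / 9.212 = 53.156 m.
Total stopping distance = 24.341 + 53.156 = 77.497 m, vs 59 m available — it cannot stop in time and overshoots by 77.497 − 59 = 18.497 m.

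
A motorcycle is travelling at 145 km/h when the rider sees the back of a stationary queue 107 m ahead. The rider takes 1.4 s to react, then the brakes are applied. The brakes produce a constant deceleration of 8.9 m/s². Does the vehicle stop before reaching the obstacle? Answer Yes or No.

145 km/h ÷ 3.6 = 40.2778 m/s.
Reaction distance = 40.2778 × 1.4 = 56.389 m.
Braking distance = v²/(2a) = 1622.301 / 17.800 = 91.141 m.
Total stopping distance = 56.389 + 91.141 = 147.530 m, vs 107 m available — it cannot stop in time and overshoots by 147.530 − 107 = 40.530 m.

No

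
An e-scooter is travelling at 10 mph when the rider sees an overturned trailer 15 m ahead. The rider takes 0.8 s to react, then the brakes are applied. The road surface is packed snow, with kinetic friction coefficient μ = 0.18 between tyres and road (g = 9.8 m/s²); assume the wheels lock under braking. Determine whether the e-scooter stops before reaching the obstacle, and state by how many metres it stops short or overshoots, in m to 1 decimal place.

Yes — it stops 5.8 m short of the obstacle

10 mph × 0.44704 = 4.4704 m/s.
a = μg = 0.18 × 9.8 = 1.764 m/s².
Reaction distance = 4.4704 × 0.8 = 3.576 m.
Braking distance = v²/(2a) = 19.984 / 3.528 = 5.664 m.
Total stopping distance = 3.576 + 5.664 = 9.240 m, vs 15 m available — it stops with 15 − 9.240 = 5.760 m to spare.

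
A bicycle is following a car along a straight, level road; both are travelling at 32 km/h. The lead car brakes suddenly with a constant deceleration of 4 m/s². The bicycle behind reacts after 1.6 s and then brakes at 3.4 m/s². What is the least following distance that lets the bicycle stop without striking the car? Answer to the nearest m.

Minimum gap ≈ 16 m

32 km/h ÷ 3.6 = 8.8889 m/s.
Leader travels v²/(2a_L) = 79.013 / 8.000 = 9.877 m before stopping.
Follower covers v·t_r = 8.8889 × 1.6 = 14.222 m while reacting, then v²/(2a_F) = 79.013 / 6.800 = 11.620 m while braking, for a total of 14.222 + 11.620 = 25.842 m.
Since a_F ≤ a_L and the follower starts braking later, the follower is never slower than the leader, so the closest approach is when both have stopped.
Minimum gap = 25.842 − 9.877 = 15.965 m.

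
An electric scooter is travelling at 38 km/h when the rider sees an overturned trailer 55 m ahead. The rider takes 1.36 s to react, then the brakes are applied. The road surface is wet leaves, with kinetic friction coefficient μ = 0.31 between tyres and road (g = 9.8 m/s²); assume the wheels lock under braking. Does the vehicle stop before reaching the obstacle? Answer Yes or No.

Yes

38 km/h ÷ 3.6 = 10.5556 m/s.
a = μg = 0.31 × 9.8 = 3.038 m/s².
Reaction distance = 10.5556 × 1.36 = 14.356 m.
Braking distance = v²/(2a) = 111.421 / 6.076 = 18.338 m.
Total stopping distance = 14.356 + 18.338 = 32.694 m, vs 55 m available — it stops with 55 − 32.694 = 22.306 m to spare.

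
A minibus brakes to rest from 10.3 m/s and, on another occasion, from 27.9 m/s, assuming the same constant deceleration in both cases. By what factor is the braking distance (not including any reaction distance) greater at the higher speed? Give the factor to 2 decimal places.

Factor ≈ 7.34

Braking distance d = v²/(2a), so with a fixed, d ∝ v².
Factor = (27.9/10.3)² = 2.7087² = 7.3371.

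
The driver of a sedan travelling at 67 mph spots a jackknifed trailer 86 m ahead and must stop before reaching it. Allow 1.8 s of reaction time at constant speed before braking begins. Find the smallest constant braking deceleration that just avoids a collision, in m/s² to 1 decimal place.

Required deceleration ≈ 14.0 m/s²

67 mph × 0.44704 = 29.9517 m/s.
Distance covered during reaction = 29.9517 × 1.8 = 53.913 m.
Distance available for braking: 86 − 53.913 = 32.087 m.
v² = 2a·d ⇒ a = v²/(2d) = 29.9517² / (2 × 32.087) = 897.104 / 64.174 = 13.9792 m/s².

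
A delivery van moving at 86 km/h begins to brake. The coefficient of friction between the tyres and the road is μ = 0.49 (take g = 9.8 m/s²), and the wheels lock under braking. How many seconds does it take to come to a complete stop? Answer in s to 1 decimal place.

86 km/h ÷ 3.6 = 23.8889 m/s.
a = μg = 0.49 × 9.8 = 4.802 m/s².
Braking time = v/a = 23.8889 / 4.802 = 4.975 s.

Braking time ≈ 5.0 s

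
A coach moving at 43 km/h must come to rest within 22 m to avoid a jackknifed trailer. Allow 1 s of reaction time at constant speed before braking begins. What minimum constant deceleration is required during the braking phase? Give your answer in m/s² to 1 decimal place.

43 km/h ÷ 3.6 = 11.9444 m/s.
Distance covered during reaction = 11.9444 × 1 = 11.944 m.
Distance available for braking: 22 − 11.944 = 10.056 m.
v² = 2a·d ⇒ a = v²/(2d) = 11.9444² / (2 × 10.056) = 142.669 / 20.112 = 7.0937 m/s².

Required deceleration ≈ 7.1 m/s²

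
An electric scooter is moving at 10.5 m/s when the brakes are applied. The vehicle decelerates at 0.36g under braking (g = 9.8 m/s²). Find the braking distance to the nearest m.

Braking distance ≈ 16 m

a = 0.36 × 9.8 = 3.528 m/s².
Braking distance = v²/(2a) = 10.5000² / (2 × 3.528) = 110.250 / 7.056 = 15.625 m.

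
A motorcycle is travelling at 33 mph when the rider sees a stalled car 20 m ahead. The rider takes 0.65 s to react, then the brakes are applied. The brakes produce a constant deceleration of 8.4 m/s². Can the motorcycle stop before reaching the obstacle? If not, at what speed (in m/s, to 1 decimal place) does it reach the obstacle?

No — it strikes the obstacle at 6.5 m/s

33 mph × 0.44704 = 14.7523 m/s.
Reaction distance = 14.7523 × 0.65 = 9.589 m.
Braking distance needed to stop: v²/(2a) = 217.630 / 16.800 = 12.954 m, so total needed = 9.589 + 12.954 = 22.543 m > 20 m — it cannot stop.
Distance remaining when braking begins: 20 − 9.589 = 10.411 m.
v² = v₀² − 2a·d = 217.630 − 2 × 8.400 × 10.411 = 42.725 m²/s².
v = √42.725 = 6.536 m/s.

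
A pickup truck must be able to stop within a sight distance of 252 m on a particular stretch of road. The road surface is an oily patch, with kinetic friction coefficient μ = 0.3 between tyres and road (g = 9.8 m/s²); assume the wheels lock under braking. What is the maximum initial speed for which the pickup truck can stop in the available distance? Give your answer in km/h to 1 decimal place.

Maximum speed ≈ 138.6 km/h

a = μg = 0.3 × 9.8 = 2.940 m/s².
v²/(2a) = d ⇒ v = √(2 × 2.940 × 252) = √1481.76 = 38.4936 m/s.
38.4936 m/s × 3.6 = 138.577 km/h.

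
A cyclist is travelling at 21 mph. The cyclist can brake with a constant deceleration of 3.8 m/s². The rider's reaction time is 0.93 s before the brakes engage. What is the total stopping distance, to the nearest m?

Total stopping distance ≈ 20 m

21 mph × 0.44704 = 9.3878 m/s.
Reaction distance = v·t_r = 9.3878 × 0.93 = 8.731 m.
Braking distance = v²/(2a) = 9.3878² / (2 × 3.800) = 88.131 / 7.600 = 11.596 m.
Total = 8.731 + 11.596 = 20.327 m.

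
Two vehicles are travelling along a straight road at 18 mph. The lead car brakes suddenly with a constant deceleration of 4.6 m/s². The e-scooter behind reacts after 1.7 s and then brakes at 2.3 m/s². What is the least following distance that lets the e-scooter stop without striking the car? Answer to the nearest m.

Minimum gap ≈ 21 m

18 mph × 0.44704 = 8.0467 m/s.
Leader travels v²/(2a_L) = 64.749 / 9.200 = 7.038 m before stopping.
Follower covers v·t_r = 8.0467 × 1.7 = 13.679 m while reacting, then v²/(2a_F) = 64.749 / 4.600 = 14.076 m while braking, for a total of 13.679 + 14.076 = 27.755 m.
Since a_F ≤ a_L and the follower starts braking later, the follower is never slower than the leader, so the closest approach is when both have stopped.
Minimum gap = 27.755 − 7.038 = 20.717 m.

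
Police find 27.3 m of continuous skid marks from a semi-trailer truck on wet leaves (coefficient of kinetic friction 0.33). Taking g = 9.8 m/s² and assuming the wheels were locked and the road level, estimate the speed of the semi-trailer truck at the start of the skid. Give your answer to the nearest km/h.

Deceleration a = μg = 0.33 × 9.8 = 3.234 m/s².
v = √(2a·d) = √(2 × 3.234 × 27.3) = √176.576 = 13.2882 m/s.
= 13.2882 × 3.6 = 47.838 km/h.

Initial speed ≈ 48 km/h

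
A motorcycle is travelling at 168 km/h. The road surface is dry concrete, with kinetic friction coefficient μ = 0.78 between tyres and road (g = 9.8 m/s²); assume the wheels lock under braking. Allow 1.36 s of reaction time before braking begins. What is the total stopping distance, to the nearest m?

168 km/h ÷ 3.6 = 46.6667 m/s.
a = μg = 0.78 × 9.8 = 7.644 m/s².
Reaction distance = v·t_r = 46.6667 × 1.36 = 63.467 m.
Braking distance = v²/(2a) = 46.6667² / (2 × 7.644) = 2177.781 / 15.288 = 142.450 m.
Total = 63.467 + 142.450 = 205.917 m.

Total stopping distance ≈ 206 m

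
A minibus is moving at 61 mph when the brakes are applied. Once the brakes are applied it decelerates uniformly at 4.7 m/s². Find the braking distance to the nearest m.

Braking distance ≈ 79 m

61 mph × 0.44704 = 27.2694 m/s.
Braking distance = v²/(2a) = 27.2694² / (2 × 4.700) = 743.620 / 9.400 = 79.109 m.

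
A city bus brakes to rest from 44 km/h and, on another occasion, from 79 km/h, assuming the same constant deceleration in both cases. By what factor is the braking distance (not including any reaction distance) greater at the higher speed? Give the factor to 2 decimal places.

Braking distance d = v²/(2a), so with a fixed, d ∝ v².
Factor = (79/44)² = 1.7955² = 3.2238.

Factor ≈ 3.22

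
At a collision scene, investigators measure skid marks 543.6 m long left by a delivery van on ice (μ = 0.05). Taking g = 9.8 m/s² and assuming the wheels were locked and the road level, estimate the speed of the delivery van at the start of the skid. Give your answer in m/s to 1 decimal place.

Initial speed ≈ 23.1 m/s

Deceleration a = μg = 0.05 × 9.8 = 0.490 m/s².
v = √(2a·d) = √(2 × 0.490 × 543.6) = √532.728 = 23.0809 m/s.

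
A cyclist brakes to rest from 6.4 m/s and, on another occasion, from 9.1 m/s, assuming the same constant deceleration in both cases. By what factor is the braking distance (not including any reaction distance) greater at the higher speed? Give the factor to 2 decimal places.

Braking distance d = v²/(2a), so with a fixed, d ∝ v².
Factor = (9.1/6.4)² = 1.4219² = 2.0218.

Factor ≈ 2.02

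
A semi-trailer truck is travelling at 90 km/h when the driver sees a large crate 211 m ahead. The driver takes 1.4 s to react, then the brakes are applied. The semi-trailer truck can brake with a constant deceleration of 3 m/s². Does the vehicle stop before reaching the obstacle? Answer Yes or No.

Yes

90 km/h ÷ 3.6 = 25.0000 m/s.
Reaction distance = 25.0000 × 1.4 = 35.000 m.
Braking distance = v²/(2a) = 625.000 / 6.000 = 104.167 m.
Total stopping distance = 35.000 + 104.167 = 139.167 m, vs 211 m available — it stops with 211 − 139.167 = 71.833 m to spare.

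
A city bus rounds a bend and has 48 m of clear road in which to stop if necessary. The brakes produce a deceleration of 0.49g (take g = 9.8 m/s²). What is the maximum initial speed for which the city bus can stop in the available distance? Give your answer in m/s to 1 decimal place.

a = 0.49 × 9.8 = 4.802 m/s².
v²/(2a) = d ⇒ v = √(2 × 4.802 × 48) = √460.99 = 21.4707 m/s.

Maximum speed ≈ 21.5 m/s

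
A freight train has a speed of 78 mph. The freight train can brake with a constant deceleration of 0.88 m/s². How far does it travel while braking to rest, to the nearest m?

Braking distance ≈ 691 m

78 mph × 0.44704 = 34.8691 m/s.
Braking distance = v²/(2a) = 34.8691² / (2 × 0.880) = 1215.854 / 1.760 = 690.826 m.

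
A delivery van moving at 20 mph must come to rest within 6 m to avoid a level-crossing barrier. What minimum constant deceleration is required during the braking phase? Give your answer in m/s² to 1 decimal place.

20 mph × 0.44704 = 8.9408 m/s.
v² = 2a·d ⇒ a = v²/(2d) = 8.9408² / (2 × 6.000) = 79.938 / 12.000 = 6.6615 m/s².

Required deceleration ≈ 6.7 m/s²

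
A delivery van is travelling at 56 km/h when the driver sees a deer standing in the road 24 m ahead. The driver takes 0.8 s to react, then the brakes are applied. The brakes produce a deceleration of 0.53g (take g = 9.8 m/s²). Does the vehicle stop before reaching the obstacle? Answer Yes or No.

No

56 km/h ÷ 3.6 = 15.5556 m/s.
a = 0.53 × 9.8 = 5.194 m/s².
Reaction distance = 15.5556 × 0.8 = 12.444 m.
Braking distance = v²/(2a) = 241.977 / 10.388 = 23.294 m.
Total stopping distance = 12.444 + 23.294 = 35.738 m, vs 24 m available — it cannot stop in time and overshoots by 35.738 − 24 = 11.738 m.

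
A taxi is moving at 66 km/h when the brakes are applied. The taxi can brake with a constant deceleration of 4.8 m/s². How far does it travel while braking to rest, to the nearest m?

66 km/h ÷ 3.6 = 18.3333 m/s.
Braking distance = v²/(2a) = 18.3333² / (2 × 4.800) = 336.110 / 9.600 = 35.011 m.

Braking distance ≈ 35 m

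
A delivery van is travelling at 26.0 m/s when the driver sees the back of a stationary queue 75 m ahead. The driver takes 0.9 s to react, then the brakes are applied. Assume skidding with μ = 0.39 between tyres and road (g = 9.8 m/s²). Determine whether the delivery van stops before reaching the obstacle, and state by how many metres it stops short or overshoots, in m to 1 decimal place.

No — it overshoots by 36.8 m

a = μg = 0.39 × 9.8 = 3.822 m/s².
Reaction distance = 26.0000 × 0.9 = 23.400 m.
Braking distance = v²/(2a) = 676.000 / 7.644 = 88.435 m.
Total stopping distance = 23.400 + 88.435 = 111.835 m, vs 75 m available — it cannot stop in time and overshoots by 111.835 − 75 = 36.835 m.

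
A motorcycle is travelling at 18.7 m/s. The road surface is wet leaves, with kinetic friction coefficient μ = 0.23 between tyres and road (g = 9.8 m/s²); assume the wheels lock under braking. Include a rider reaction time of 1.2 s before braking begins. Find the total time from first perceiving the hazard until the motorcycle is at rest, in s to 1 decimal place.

a = μg = 0.23 × 9.8 = 2.254 m/s².
Braking time = v/a = 18.7000 / 2.254 = 8.296 s.
Total = 1.2 + 8.296 = 9.496 s.

Total time ≈ 9.5 s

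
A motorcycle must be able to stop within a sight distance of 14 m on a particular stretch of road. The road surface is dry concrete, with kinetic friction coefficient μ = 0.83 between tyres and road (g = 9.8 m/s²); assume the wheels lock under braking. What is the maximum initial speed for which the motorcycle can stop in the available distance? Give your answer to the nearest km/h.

a = μg = 0.83 × 9.8 = 8.134 m/s².
v²/(2a) = d ⇒ v = √(2 × 8.134 × 14) = √227.75 = 15.0914 m/s.
15.0914 m/s × 3.6 = 54.329 km/h.

Maximum speed ≈ 54 km/h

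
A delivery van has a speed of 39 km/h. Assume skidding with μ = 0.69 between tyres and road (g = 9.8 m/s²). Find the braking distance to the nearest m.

Braking distance ≈ 9 m

39 km/h ÷ 3.6 = 10.8333 m/s.
a = μg = 0.69 × 9.8 = 6.762 m/s².
Braking distance = v²/(2a) = 10.8333² / (2 × 6.762) = 117.360 / 13.524 = 8.678 m.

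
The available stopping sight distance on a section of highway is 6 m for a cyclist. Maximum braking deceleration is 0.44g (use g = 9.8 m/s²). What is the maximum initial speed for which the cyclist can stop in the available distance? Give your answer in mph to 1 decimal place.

Maximum speed ≈ 16.1 mph

a = 0.44 × 9.8 = 4.312 m/s².
v²/(2a) = d ⇒ v = √(2 × 4.312 × 6) = √51.74 = 7.1931 m/s.
7.1931 m/s ÷ 0.44704 = 16.091 mph.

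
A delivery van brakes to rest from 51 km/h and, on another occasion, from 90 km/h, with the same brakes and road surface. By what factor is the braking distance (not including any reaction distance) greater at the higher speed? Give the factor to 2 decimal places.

Factor ≈ 3.11

Braking distance d = v²/(2a), so with a fixed, d ∝ v².
Factor = (90/51)² = 1.7647² = 3.1142.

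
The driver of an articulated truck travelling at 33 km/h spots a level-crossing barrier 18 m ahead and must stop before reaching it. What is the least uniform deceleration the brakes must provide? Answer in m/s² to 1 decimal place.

Required deceleration ≈ 2.3 m/s²

33 km/h ÷ 3.6 = 9.1667 m/s.
v² = 2a·d ⇒ a = v²/(2d) = 9.1667² / (2 × 18.000) = 84.028 / 36.000 = 2.3341 m/s².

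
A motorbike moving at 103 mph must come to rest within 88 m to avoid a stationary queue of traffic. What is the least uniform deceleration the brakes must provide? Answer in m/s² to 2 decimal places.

103 mph × 0.44704 = 46.0451 m/s.
v² = 2a·d ⇒ a = v²/(2d) = 46.0451² / (2 × 88.000) = 2120.151 / 176.000 = 12.0463 m/s².

Required deceleration ≈ 12.05 m/s²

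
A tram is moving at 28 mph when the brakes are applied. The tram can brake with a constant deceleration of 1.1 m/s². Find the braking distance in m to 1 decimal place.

28 mph × 0.44704 = 12.5171 m/s.
Braking distance = v²/(2a) = 12.5171² / (2 × 1.100) = 156.678 / 2.200 = 71.217 m.

Braking distance ≈ 71.2 m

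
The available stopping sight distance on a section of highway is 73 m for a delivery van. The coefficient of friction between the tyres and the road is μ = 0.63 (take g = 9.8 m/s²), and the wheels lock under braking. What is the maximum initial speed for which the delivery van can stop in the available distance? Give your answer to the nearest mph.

a = μg = 0.63 × 9.8 = 6.174 m/s².
v²/(2a) = d ⇒ v = √(2 × 6.174 × 73) = √901.40 = 30.0233 m/s.
30.0233 m/s ÷ 0.44704 = 67.160 mph.

Maximum speed ≈ 67 mph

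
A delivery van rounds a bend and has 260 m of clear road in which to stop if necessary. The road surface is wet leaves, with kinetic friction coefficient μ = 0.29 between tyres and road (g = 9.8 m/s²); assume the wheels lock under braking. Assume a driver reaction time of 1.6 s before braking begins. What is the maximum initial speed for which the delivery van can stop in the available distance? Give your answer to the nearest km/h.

Maximum speed ≈ 123 km/h

a = μg = 0.29 × 9.8 = 2.842 m/s².
Stopping distance: v·t_r + v²/(2a) = 260 with t_r = 1.6 s and a = 2.842 m/s².
So v² + 9.094 v − 1477.84 = 0.
Positive root: v = −a·t_r + √((a·t_r)² + 2a·d) = −4.547 + √(20.675 + 1477.84) = 34.1637 m/s.
34.1637 m/s × 3.6 = 122.989 km/h.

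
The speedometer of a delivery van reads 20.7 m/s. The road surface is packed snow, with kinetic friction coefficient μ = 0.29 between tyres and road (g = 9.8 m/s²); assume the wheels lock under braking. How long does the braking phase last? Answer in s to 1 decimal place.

Braking time ≈ 7.3 s

a = μg = 0.29 × 9.8 = 2.842 m/s².
Braking time = v/a = 20.7000 / 2.842 = 7.284 s.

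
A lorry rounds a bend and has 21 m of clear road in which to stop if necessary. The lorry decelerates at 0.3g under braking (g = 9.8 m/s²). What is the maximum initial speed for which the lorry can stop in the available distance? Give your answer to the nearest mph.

a = 0.3 × 9.8 = 2.940 m/s².
v²/(2a) = d ⇒ v = √(2 × 2.940 × 21) = √123.48 = 11.1122 m/s.
11.1122 m/s ÷ 0.44704 = 24.857 mph.

Maximum speed ≈ 25 mph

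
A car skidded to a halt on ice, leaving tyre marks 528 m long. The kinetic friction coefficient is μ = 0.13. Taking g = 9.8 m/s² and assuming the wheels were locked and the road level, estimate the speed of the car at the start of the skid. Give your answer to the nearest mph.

Deceleration a = μg = 0.13 × 9.8 = 1.274 m/s².
v = √(2a·d) = √(2 × 1.274 × 528) = √1345.344 = 36.6789 m/s.
= 36.6789 ÷ 0.44704 = 82.048 mph.

Initial speed ≈ 82 mph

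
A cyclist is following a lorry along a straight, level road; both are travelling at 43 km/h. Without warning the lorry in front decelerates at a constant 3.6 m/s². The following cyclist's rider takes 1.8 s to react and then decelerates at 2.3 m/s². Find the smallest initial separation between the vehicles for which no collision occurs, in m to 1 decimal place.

43 km/h ÷ 3.6 = 11.9444 m/s.
Leader travels v²/(2a_L) = 142.669 / 7.200 = 19.815 m before stopping.
Follower covers v·t_r = 11.9444 × 1.8 = 21.500 m while reacting, then v²/(2a_F) = 142.669 / 4.600 = 31.015 m while braking, for a total of 21.500 + 31.015 = 52.515 m.
Since a_F ≤ a_L and the follower starts braking later, the follower is never slower than the leader, so the closest approach is when both have stopped.
Minimum gap = 52.515 − 19.815 = 32.700 m.

Minimum gap ≈ 32.7 m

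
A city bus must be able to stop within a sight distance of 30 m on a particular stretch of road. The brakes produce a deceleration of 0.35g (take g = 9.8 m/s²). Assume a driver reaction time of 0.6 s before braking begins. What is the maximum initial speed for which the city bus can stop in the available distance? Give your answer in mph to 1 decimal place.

Maximum speed ≈ 27.8 mph

a = 0.35 × 9.8 = 3.430 m/s².
Stopping distance: v·t_r + v²/(2a) = 30 with t_r = 0.6 s and a = 3.430 m/s².
So v² + 4.116 v − 205.80 = 0.
Positive root: v = −a·t_r + √((a·t_r)² + 2a·d) = −2.058 + √(4.235 + 205.80) = 12.4346 m/s.
12.4346 m/s ÷ 0.44704 = 27.815 mph.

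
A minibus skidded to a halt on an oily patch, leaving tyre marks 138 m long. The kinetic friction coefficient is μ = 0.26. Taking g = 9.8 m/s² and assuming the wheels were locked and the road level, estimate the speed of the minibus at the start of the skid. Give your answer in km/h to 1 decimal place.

Initial speed ≈ 95.5 km/h

Deceleration a = μg = 0.26 × 9.8 = 2.548 m/s².
v = √(2a·d) = √(2 × 2.548 × 138) = √703.248 = 26.5188 m/s.
= 26.5188 × 3.6 = 95.468 km/h.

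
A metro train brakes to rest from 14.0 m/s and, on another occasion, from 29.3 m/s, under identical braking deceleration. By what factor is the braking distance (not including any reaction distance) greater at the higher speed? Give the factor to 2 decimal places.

Factor ≈ 4.38

Braking distance d = v²/(2a), so with a fixed, d ∝ v².
Factor = (29.3/14.0)² = 2.0929² = 4.3802.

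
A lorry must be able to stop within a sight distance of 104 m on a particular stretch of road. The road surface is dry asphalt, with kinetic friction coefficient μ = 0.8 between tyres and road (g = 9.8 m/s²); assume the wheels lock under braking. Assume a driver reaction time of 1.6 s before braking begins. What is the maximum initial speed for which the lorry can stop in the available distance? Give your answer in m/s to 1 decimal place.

Maximum speed ≈ 29.7 m/s

a = μg = 0.8 × 9.8 = 7.840 m/s².
Stopping distance: v·t_r + v²/(2a) = 104 with t_r = 1.6 s and a = 7.840 m/s².
So v² + 25.088 v − 1630.72 = 0.
Positive root: v = −a·t_r + √((a·t_r)² + 2a·d) = −12.544 + √(157.352 + 1630.72) = 29.7416 m/s.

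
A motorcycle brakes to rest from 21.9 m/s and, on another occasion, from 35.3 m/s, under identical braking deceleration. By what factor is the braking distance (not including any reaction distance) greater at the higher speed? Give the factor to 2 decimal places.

Factor ≈ 2.60

Braking distance d = v²/(2a), so with a fixed, d ∝ v².
Factor = (35.3/21.9)² = 1.6119² = 2.5982.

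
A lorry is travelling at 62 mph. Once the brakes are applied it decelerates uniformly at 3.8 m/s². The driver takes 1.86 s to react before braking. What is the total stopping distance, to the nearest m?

Total stopping distance ≈ 153 m

62 mph × 0.44704 = 27.7165 m/s.
Reaction distance = v·t_r = 27.7165 × 1.86 = 51.553 m.
Braking distance = v²/(2a) = 27.7165² / (2 × 3.800) = 768.204 / 7.600 = 101.079 m.
Total = 51.553 + 101.079 = 152.632 m.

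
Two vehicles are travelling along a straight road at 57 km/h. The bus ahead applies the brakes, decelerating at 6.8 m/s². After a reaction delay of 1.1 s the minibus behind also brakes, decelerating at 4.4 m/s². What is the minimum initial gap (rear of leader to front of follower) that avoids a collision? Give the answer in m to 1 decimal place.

Minimum gap ≈ 27.5 m

57 km/h ÷ 3.6 = 15.8333 m/s.
Leader travels v²/(2a_L) = 250.693 / 13.600 = 18.433 m before stopping.
Follower covers v·t_r = 15.8333 × 1.1 = 17.417 m while reacting, then v²/(2a_F) = 250.693 / 8.800 = 28.488 m while braking, for a total of 17.417 + 28.488 = 45.905 m.
Since a_F ≤ a_L and the follower starts braking later, the follower is never slower than the leader, so the closest approach is when both have stopped.
Minimum gap = 45.905 − 18.433 = 27.472 m.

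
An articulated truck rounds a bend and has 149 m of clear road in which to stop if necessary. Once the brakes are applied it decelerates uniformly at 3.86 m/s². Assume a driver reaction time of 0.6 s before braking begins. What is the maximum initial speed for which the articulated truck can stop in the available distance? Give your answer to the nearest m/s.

Stopping distance: v·t_r + v²/(2a) = 149 with t_r = 0.6 s and a = 3.860 m/s².
So v² + 4.632 v − 1150.28 = 0.
Positive root: v = −a·t_r + √((a·t_r)² + 2a·d) = −2.316 + √(5.364 + 1150.28) = 31.6788 m/s.

Maximum speed ≈ 32 m/s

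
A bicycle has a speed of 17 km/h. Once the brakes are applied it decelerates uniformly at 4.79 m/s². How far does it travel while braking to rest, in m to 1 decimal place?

17 km/h ÷ 3.6 = 4.7222 m/s.
Braking distance = v²/(2a) = 4.7222² / (2 × 4.790) = 22.299 / 9.580 = 2.328 m.

Braking distance ≈ 2.3 m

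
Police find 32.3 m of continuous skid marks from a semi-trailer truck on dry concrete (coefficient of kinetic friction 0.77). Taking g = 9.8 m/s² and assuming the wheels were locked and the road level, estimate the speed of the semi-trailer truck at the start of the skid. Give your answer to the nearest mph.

Deceleration a = μg = 0.77 × 9.8 = 7.546 m/s².
v = √(2a·d) = √(2 × 7.546 × 32.3) = √487.472 = 22.0788 m/s.
= 22.0788 ÷ 0.44704 = 49.389 mph.

Initial speed ≈ 49 mph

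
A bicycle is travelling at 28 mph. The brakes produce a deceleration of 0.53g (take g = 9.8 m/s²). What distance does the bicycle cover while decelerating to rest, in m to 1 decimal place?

28 mph × 0.44704 = 12.5171 m/s.
a = 0.53 × 9.8 = 5.194 m/s².
Braking distance = v²/(2a) = 12.5171² / (2 × 5.194) = 156.678 / 10.388 = 15.083 m.

Braking distance ≈ 15.1 m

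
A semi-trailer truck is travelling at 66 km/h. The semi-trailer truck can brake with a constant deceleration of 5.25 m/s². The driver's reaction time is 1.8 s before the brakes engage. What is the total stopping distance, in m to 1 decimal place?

66 km/h ÷ 3.6 = 18.3333 m/s.
Reaction distance = v·t_r = 18.3333 × 1.8 = 33.000 m.
Braking distance = v²/(2a) = 18.3333² / (2 × 5.250) = 336.110 / 10.500 = 32.010 m.
Total = 33.000 + 32.010 = 65.010 m.

Total stopping distance ≈ 65.0 m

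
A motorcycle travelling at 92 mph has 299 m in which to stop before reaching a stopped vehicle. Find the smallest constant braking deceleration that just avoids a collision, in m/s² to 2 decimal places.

92 mph × 0.44704 = 41.1277 m/s.
v² = 2a·d ⇒ a = v²/(2d) = 41.1277² / (2 × 299.000) = 1691.488 / 598.000 = 2.8286 m/s².

Required deceleration ≈ 2.83 m/s²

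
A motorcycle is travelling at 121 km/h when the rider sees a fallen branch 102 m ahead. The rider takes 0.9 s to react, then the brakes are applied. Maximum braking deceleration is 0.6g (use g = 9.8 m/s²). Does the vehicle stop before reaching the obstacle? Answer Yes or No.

121 km/h ÷ 3.6 = 33.6111 m/s.
a = 0.6 × 9.8 = 5.880 m/s².
Reaction distance = 33.6111 × 0.9 = 30.250 m.
Braking distance = v²/(2a) = 1129.706 / 11.760 = 96.063 m.
Total stopping distance = 30.250 + 96.063 = 126.313 m, vs 102 m available — it cannot stop in time and overshoots by 126.313 − 102 = 24.313 m.

No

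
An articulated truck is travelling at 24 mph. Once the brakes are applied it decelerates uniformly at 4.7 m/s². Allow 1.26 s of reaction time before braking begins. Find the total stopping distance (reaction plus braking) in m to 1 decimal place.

Total stopping distance ≈ 25.8 m

24 mph × 0.44704 = 10.7290 m/s.
Reaction distance = v·t_r = 10.7290 × 1.26 = 13.519 m.
Braking distance = v²/(2a) = 10.7290² / (2 × 4.700) = 115.111 / 9.400 = 12.246 m.
Total = 13.519 + 12.246 = 25.765 m.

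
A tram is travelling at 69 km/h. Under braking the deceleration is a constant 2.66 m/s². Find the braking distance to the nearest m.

69 km/h ÷ 3.6 = 19.1667 m/s.
Braking distance = v²/(2a) = 19.1667² / (2 × 2.660) = 367.362 / 5.320 = 69.053 m.

Braking distance ≈ 69 m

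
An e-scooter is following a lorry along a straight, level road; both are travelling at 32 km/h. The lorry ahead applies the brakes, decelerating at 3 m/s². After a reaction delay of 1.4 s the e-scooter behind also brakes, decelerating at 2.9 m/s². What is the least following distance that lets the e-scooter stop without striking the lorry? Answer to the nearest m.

Minimum gap ≈ 13 m

32 km/h ÷ 3.6 = 8.8889 m/s.
Leader travels v²/(2a_L) = 79.013 / 6.000 = 13.169 m before stopping.
Follower covers v·t_r = 8.8889 × 1.4 = 12.444 m while reacting, then v²/(2a_F) = 79.013 / 5.800 = 13.623 m while braking, for a total of 12.444 + 13.623 = 26.067 m.
Since a_F ≤ a_L and the follower starts braking later, the follower is never slower than the leader, so the closest approach is when both have stopped.
Minimum gap = 26.067 − 13.169 = 12.898 m.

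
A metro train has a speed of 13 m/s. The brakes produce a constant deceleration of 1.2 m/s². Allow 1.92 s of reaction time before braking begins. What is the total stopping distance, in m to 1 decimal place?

Reaction distance = v·t_r = 13.0000 × 1.92 = 24.960 m.
Braking distance = v²/(2a) = 13.0000² / (2 × 1.200) = 169.000 / 2.400 = 70.417 m.
Total = 24.960 + 70.417 = 95.377 m.

Total stopping distance ≈ 95.4 m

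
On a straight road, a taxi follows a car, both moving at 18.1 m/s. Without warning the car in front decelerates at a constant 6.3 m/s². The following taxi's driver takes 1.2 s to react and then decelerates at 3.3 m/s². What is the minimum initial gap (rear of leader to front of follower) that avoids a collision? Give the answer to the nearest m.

Minimum gap ≈ 45 m

Leader travels v²/(2a_L) = 327.610 / 12.600 = 26.001 m before stopping.
Follower covers v·t_r = 18.1000 × 1.2 = 21.720 m while reacting, then v²/(2a_F) = 327.610 / 6.600 = 49.638 m while braking, for a total of 21.720 + 49.638 = 71.358 m.
Since a_F ≤ a_L and the follower starts braking later, the follower is never slower than the leader, so the closest approach is when both have stopped.
Minimum gap = 71.358 − 26.001 = 45.357 m.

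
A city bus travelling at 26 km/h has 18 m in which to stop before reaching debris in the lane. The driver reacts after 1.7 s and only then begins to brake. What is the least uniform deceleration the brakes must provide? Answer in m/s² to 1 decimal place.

Required deceleration ≈ 4.6 m/s²

26 km/h ÷ 3.6 = 7.2222 m/s.
Distance covered during reaction = 7.2222 × 1.7 = 12.278 m.
Distance available for braking: 18 − 12.278 = 5.722 m.
v² = 2a·d ⇒ a = v²/(2d) = 7.2222² / (2 × 5.722) = 52.160 / 11.444 = 4.5578 m/s².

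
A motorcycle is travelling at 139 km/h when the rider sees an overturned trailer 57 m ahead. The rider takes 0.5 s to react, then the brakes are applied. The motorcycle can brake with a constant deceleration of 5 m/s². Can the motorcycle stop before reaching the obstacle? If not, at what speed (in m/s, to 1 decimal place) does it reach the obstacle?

No — it strikes the obstacle at 33.4 m/s

139 km/h ÷ 3.6 = 38.6111 m/s.
Reaction distance = 38.6111 × 0.5 = 19.306 m.
Braking distance needed to stop: v²/(2a) = 1490.817 / 10.000 = 149.082 m, so total needed = 19.306 + 149.082 = 168.388 m > 57 m — it cannot stop.
Distance remaining when braking begins: 57 − 19.306 = 37.694 m.
v² = v₀² − 2a·d = 1490.817 − 2 × 5.000 × 37.694 = 1113.877 m²/s².
v = √1113.877 = 33.375 m/s.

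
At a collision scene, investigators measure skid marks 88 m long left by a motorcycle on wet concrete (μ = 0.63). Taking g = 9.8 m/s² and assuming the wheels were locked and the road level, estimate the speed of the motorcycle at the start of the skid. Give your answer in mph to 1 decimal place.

Initial speed ≈ 73.7 mph

Deceleration a = μg = 0.63 × 9.8 = 6.174 m/s².
v = √(2a·d) = √(2 × 6.174 × 88) = √1086.624 = 32.9640 m/s.
= 32.9640 ÷ 0.44704 = 73.738 mph.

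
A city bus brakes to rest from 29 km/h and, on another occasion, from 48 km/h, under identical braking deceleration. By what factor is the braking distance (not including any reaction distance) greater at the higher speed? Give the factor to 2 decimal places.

Factor ≈ 2.74

Braking distance d = v²/(2a), so with a fixed, d ∝ v².
Factor = (48/29)² = 1.6552² = 2.7397.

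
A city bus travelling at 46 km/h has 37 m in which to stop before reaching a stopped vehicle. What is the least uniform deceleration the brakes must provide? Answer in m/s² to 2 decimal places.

46 km/h ÷ 3.6 = 12.7778 m/s.
v² = 2a·d ⇒ a = v²/(2d) = 12.7778² / (2 × 37.000) = 163.272 / 74.000 = 2.2064 m/s².

Required deceleration ≈ 2.21 m/s²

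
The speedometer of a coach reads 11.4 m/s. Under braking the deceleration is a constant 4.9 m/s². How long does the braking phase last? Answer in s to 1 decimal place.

Braking time ≈ 2.3 s

Braking time = v/a = 11.4000 / 4.900 = 2.327 s.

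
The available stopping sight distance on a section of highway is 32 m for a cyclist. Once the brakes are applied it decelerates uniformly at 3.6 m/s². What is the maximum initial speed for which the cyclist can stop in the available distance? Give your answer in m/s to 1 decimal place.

v²/(2a) = d ⇒ v = √(2 × 3.600 × 32) = √230.40 = 15.1789 m/s.

Maximum speed ≈ 15.2 m/s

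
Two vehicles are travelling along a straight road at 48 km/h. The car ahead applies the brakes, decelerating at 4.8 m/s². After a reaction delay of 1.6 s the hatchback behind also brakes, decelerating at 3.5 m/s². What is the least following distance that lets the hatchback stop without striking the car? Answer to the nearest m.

Minimum gap ≈ 28 m

48 km/h ÷ 3.6 = 13.3333 m/s.
Leader travels v²/(2a_L) = 177.777 / 9.600 = 18.518 m before stopping.
Follower covers v·t_r = 13.3333 × 1.6 = 21.333 m while reacting, then v²/(2a_F) = 177.777 / 7.000 = 25.397 m while braking, for a total of 21.333 + 25.397 = 46.730 m.
Since a_F ≤ a_L and the follower starts braking later, the follower is never slower than the leader, so the closest approach is when both have stopped.
Minimum gap = 46.730 − 18.518 = 28.212 m.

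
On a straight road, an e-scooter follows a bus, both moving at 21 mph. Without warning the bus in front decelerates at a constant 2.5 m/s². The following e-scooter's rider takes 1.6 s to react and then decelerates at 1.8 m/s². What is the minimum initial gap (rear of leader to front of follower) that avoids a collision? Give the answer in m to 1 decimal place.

21 mph × 0.44704 = 9.3878 m/s.
Leader travels v²/(2a_L) = 88.131 / 5.000 = 17.626 m before stopping.
Follower covers v·t_r = 9.3878 × 1.6 = 15.020 m while reacting, then v²/(2a_F) = 88.131 / 3.600 = 24.481 m while braking, for a total of 15.020 + 24.481 = 39.501 m.
Since a_F ≤ a_L and the follower starts braking later, the follower is never slower than the leader, so the closest approach is when both have stopped.
Minimum gap = 39.501 − 17.626 = 21.875 m.

Minimum gap ≈ 21.9 m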